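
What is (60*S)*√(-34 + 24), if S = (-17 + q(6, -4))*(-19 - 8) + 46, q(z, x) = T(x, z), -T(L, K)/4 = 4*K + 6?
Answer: 224700*I*√10 ≈ 7.1056e+5*I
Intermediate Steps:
T(L, K) = -24 - 16*K (T(L, K) = -4*(4*K + 6) = -4*(6 + 4*K) = -24 - 16*K)
q(z, x) = -24 - 16*z
S = 3745 (S = (-17 + (-24 - 16*6))*(-19 - 8) + 46 = (-17 + (-24 - 96))*(-27) + 46 = (-17 - 120)*(-27) + 46 = -137*(-27) + 46 = 3699 + 46 = 3745)
(60*S)*√(-34 + 24) = (60*3745)*√(-34 + 24) = 224700*√(-10) = 224700*(I*√10) = 224700*I*√10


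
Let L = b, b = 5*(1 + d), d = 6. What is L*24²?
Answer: 20160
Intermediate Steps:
b = 35 (b = 5*(1 + 6) = 5*7 = 35)
L = 35
L*24² = 35*24² = 35*576 = 20160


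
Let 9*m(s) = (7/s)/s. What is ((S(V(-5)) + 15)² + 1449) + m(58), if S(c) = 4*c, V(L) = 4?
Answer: 72965167/30276 ≈ 2410.0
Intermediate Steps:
m(s) = 7/(9*s²) (m(s) = ((7/s)/s)/9 = (7/s²)/9 = 7/(9*s²))
((S(V(-5)) + 15)² + 1449) + m(58) = ((4*4 + 15)² + 1449) + (7/9)/58² = ((16 + 15)² + 1449) + (7/9)*(1/3364) = (31² + 1449) + 7/30276 = (961 + 1449) + 7/30276 = 2410 + 7/30276 = 72965167/30276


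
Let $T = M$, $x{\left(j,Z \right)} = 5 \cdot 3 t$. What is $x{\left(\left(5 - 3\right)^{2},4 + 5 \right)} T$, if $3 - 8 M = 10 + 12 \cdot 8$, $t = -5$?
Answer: $\frac{7725}{8} \approx 965.63$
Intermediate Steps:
$x{\left(j,Z \right)} = -75$ ($x{\left(j,Z \right)} = 5 \cdot 3 \left(-5\right) = 15 \left(-5\right) = -75$)
$M = - \frac{103}{8}$ ($M = \frac{3}{8} - \frac{10 + 12 \cdot 8}{8} = \frac{3}{8} - \frac{10 + 96}{8} = \frac{3}{8} - \frac{53}{4} = - \frac{103}{8} \approx -12.875$)
$T = - \frac{103}{8} \approx -12.875$
$x{\left(\left(5 - 3\right)^{2},4 + 5 \right)} T = \left(-75\right) \left(- \frac{103}{8}\right) = \frac{7725}{8}$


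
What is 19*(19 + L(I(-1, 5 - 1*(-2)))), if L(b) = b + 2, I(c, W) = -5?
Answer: 304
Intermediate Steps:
L(b) = 2 + b
19*(19 + L(I(-1, 5 - 1*(-2)))) = 19*(19 + (2 - 5)) = 19*(19 - 3) = 19*16 = 304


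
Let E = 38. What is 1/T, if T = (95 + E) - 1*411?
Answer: -1/278 ≈ -0.0035971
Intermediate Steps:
T = -278 (T = (95 + 38) - 1*411 = 133 - 411 = -278)
1/T = 1/(-278) = -1/278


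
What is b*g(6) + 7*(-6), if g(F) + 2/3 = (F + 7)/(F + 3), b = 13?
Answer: -287/9 ≈ -31.889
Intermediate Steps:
g(F) = -⅔ + (7 + F)/(3 + F) (g(F) = -⅔ + (F + 7)/(F + 3) = -⅔ + (7 + F)/(3 + F))
b*g(6) + 7*(-6) = 13*((15 + 6)/(3*(3 + 6))) + 7*(-6) = 13*((⅓)*21/9) - 42 = 13*((⅓)*(⅑)*21) - 42 = 13*(7/9) - 42 = 91/9 - 42 = -287/9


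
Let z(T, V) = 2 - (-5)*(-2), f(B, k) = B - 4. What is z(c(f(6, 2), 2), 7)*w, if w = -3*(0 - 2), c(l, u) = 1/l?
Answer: -48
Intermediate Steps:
f(B, k) = -4 + B
w = 6 (w = -3*(-2) = 6)
z(T, V) = -8 (z(T, V) = 2 - 1*10 = 2 - 10 = -8)
z(c(f(6, 2), 2), 7)*w = -8*6 = -48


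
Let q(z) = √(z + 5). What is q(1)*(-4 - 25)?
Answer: -29*√6 ≈ -71.035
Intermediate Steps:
q(z) = √(5 + z)
q(1)*(-4 - 25) = √(5 + 1)*(-4 - 25) = √6*(-29) = -29*√6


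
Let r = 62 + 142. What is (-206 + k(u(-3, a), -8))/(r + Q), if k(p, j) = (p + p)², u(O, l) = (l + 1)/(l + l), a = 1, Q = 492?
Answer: -101/348 ≈ -0.29023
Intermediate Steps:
u(O, l) = (1 + l)/(2*l) (u(O, l) = (1 + l)/((2*l)) = (1 + l)*(1/(2*l)) = (1 + l)/(2*l))
k(p, j) = 4*p² (k(p, j) = (2*p)² = 4*p²)
r = 204
(-206 + k(u(-3, a), -8))/(r + Q) = (-206 + 4*((½)*(1 + 1)/1)²)/(204 + 492) = (-206 + 4*((½)*1*2)²)/696 = (-206 + 4*1²)*(1/696) = (-206 + 4*1)*(1/696) = (-206 + 4)*(1/696) = -202*1/696 = -101/348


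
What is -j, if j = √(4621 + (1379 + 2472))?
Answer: -2*√2118 ≈ -92.043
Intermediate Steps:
j = 2*√2118 (j = √(4621 + 3851) = √8472 = 2*√2118 ≈ 92.043)
-j = -2*√2118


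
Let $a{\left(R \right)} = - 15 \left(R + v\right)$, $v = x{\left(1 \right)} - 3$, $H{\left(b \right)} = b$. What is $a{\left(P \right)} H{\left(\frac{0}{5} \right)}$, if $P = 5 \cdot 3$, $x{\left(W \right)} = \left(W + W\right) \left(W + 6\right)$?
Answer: $0$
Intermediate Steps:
$x{\left(W \right)} = 2 W \left(6 + W\right)$
$P = 15$
$v = 11$ ($v = 2 \cdot 1 \left(6 + 1\right) - 3 = 2 \cdot 1 \cdot 7 - 3 = 14 - 3 = 11$)
$a{\left(R \right)} = -165 - 15 R$ ($a{\left(R \right)} = - 15 \left(R + 11\right) = - 15 \left(11 + R\right) = -165 - 15 R$)
$a{\left(P \right)} H{\left(\frac{0}{5} \right)} = \left(-165 - 225\right) \frac{0}{5} = \left(-165 - 225\right) 0 \cdot \frac{1}{5} = \left(-390\right) 0 = 0$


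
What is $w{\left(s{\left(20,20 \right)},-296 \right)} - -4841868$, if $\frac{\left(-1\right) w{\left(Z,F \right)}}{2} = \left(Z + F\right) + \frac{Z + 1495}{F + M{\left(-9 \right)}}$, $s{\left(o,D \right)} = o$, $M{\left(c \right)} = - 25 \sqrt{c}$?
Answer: $\frac{451512980100}{93241} - \frac{227250 i}{93241} \approx 4.8424 \cdot 10^{6} - 2.4372 i$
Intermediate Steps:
$w{\left(Z,F \right)} = - 2 F - 2 Z - \frac{2 \left(1495 + Z\right)}{F - 75 i}$ ($w{\left(Z,F \right)} = - 2 \left(\left(Z + F\right) + \frac{Z + 1495}{F - 25 \sqrt{-9}}\right) = - 2 \left(\left(F + Z\right) + \frac{1495 + Z}{F - 25 \cdot 3 i}\right) = - 2 \left(\left(F + Z\right) + \frac{1495 + Z}{F - 75 i}\right) = - 2 \left(F + Z + \frac{1495 + Z}{F - 75 i}\right) = - 2 F - 2 Z - \frac{2 \left(1495 + Z\right)}{F - 75 i}$)
$w{\left(s{\left(20,20 \right)},-296 \right)} - -4841868 = \frac{-2990 - 2 \left(-296\right)^{2} + 20 \left(-2 + 150 i\right) - \left(-592\right) 20 + 150 i \left(-296\right)}{-296 - 75 i} - -4841868 = \frac{-296 + 75 i}{93241} \left(-2990 - 175232 - \left(40 - 3000 i\right) + 11840 - 44400 i\right) + 4841868 = \frac{-296 + 75 i}{93241} \left(-166422 - 41400 i\right) + 4841868 = \frac{\left(-166422 - 41400 i\right) \left(-296 + 75 i\right)}{93241} + 4841868 = 4841868 + \frac{\left(-166422 - 41400 i\right) \left(-296 + 75 i\right)}{93241}$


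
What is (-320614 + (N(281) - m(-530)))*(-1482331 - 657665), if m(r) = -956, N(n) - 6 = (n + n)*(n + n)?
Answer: 8149104768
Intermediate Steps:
N(n) = 6 + 4*n² (N(n) = 6 + (n + n)*(n + n) = 6 + (2*n)*(2*n) = 6 + 4*n²)
(-320614 + (N(281) - m(-530)))*(-1482331 - 657665) = (-320614 + ((6 + 4*281²) - 1*(-956)))*(-1482331 - 657665) = (-320614 + ((6 + 4*78961) + 956))*(-2139996) = (-320614 + ((6 + 315844) + 956))*(-2139996) = (-320614 + (315850 + 956))*(-2139996) = (-320614 + 316806)*(-2139996) = -3808*(-2139996) = 8149104768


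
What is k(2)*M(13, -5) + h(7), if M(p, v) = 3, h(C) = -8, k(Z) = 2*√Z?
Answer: -8 + 6*√2 ≈ 0.48528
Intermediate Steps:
k(2)*M(13, -5) + h(7) = (2*√2)*3 - 8 = 6*√2 - 8 = -8 + 6*√2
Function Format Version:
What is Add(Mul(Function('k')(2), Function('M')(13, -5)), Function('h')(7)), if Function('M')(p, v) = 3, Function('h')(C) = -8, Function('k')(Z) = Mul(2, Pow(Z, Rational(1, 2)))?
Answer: Add(-8, Mul(6, Pow(2, Rational(1, 2)))) ≈ 0.48528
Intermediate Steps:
Add(Mul(Function('k')(2), Function('M')(13, -5)), Function('h')(7)) = Add(Mul(Mul(2, Pow(2, Rational(1, 2))), 3), -8) = Add(Mul(6, Pow(2, Rational(1, 2))), -8) = Add(-8, Mul(6, Pow(2, Rational(1, 2))))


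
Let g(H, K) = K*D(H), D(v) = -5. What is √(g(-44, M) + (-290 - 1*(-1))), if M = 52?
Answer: 3*I*√61 ≈ 23.431*I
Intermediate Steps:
g(H, K) = -5*K (g(H, K) = K*(-5) = -5*K)
√(g(-44, M) + (-290 - 1*(-1))) = √(-5*52 + (-290 - 1*(-1))) = √(-260 + (-290 + 1)) = √(-260 - 289) = √(-549) = 3*I*√61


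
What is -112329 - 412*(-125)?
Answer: -60829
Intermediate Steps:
-112329 - 412*(-125) = -112329 + 51500 = -60829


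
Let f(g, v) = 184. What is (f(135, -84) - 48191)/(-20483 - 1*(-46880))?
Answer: -48007/26397 ≈ -1.8187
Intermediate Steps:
(f(135, -84) - 48191)/(-20483 - 1*(-46880)) = (184 - 48191)/(-20483 - 1*(-46880)) = -48007/(-20483 + 46880) = -48007/26397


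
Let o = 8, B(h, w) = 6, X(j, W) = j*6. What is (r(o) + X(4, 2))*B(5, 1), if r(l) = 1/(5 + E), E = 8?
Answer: 1878/13 ≈ 144.46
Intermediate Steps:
X(j, W) = 6*j
r(l) = 1/13 (r(l) = 1/(5 + 8) = 1/13)
(r(o) + X(4, 2))*B(5, 1) = (1/13 + 6*4)*6 = (1/13 + 24)*6 = (313/13)*6 = 1878/13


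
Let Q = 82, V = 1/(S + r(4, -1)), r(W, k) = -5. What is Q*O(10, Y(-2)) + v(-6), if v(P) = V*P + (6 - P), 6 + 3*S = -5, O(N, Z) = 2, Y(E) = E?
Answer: 2297/13 ≈ 176.69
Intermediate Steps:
S = -11/3 (S = -2 + (1/3)*(-5) = -2 - 5/3 = -11/3 ≈ -3.6667)
V = -3/26 (V = 1/(-11/3 - 5) = 1/(-26/3) = -3/26 ≈ -0.11538)
v(P) = 6 - 29*P/26 (v(P) = -3*P/26 + (6 - P) = 6 - 29*P/26)
Q*O(10, Y(-2)) + v(-6) = 82*2 + (6 - 29/26*(-6)) = 164 + (6 + 87/13) = 164 + 165/13 = 2297/13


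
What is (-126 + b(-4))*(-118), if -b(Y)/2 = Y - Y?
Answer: 14868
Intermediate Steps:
b(Y) = 0 (b(Y) = -2*(Y - Y) = -2*0 = 0)
(-126 + b(-4))*(-118) = (-126 + 0)*(-118) = -126*(-118) = 14868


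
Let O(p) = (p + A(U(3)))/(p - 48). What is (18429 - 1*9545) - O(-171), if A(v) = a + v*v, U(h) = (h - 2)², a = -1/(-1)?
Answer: 1945427/219 ≈ 8883.2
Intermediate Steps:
a = 1 (a = -1*(-1) = 1)
U(h) = (-2 + h)²
A(v) = 1 + v² (A(v) = 1 + v*v = 1 + v²)
O(p) = (2 + p)/(-48 + p) (O(p) = (p + (1 + ((-2 + 3)²)²))/(p - 48) = (p + (1 + (1²)²))/(-48 + p) = (p + (1 + 1²))/(-48 + p) = (p + (1 + 1))/(-48 + p) = (p + 2)/(-48 + p) = (2 + p)/(-48 + p))
(18429 - 1*9545) - O(-171) = (18429 - 1*9545) - (2 - 171)/(-48 - 171) = (18429 - 9545) - (-169)/(-219) = 8884 - (-1)*(-169)/219 = 8884 - 1*169/219 = 8884 - 169/219 = 1945427/219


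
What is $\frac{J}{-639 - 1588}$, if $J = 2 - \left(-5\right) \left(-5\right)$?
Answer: $\frac{23}{2227} \approx 0.010328$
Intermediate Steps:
$J = -23$ ($J = 2 - 25 = -23$)
$\frac{J}{-639 - 1588} = - \frac{23}{-639 - 1588} = - \frac{23}{-2227} = \left(-23\right) \left(- \frac{1}{2227}\right) = \frac{23}{2227}$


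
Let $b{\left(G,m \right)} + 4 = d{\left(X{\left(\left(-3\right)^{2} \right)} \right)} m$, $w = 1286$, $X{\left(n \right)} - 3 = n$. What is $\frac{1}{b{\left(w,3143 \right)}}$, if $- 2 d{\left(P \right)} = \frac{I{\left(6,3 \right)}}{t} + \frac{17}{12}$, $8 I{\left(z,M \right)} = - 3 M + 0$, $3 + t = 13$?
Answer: $- \frac{480}{985679} \approx -0.00048697$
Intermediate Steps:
$t = 10$ ($t = -3 + 13 = 10$)
$X{\left(n \right)} = 3 + n$
$I{\left(z,M \right)} = - \frac{3 M}{8}$ ($I{\left(z,M \right)} = \frac{- 3 M + 0}{8} = \frac{\left(-3\right) M}{8} = - \frac{3 M}{8}$)
$d{\left(P \right)} = - \frac{313}{480}$ ($d{\left(P \right)} = - \frac{\frac{\left(- \frac{3}{8}\right) 3}{10} + \frac{17}{12}}{2} = - \frac{\left(- \frac{9}{8}\right) \frac{1}{10} + 17 \cdot \frac{1}{12}}{2} = - \frac{- \frac{9}{80} + \frac{17}{12}}{2} = \left(- \frac{1}{2}\right) \frac{313}{240} = - \frac{313}{480}$)
$b{\left(G,m \right)} = -4 - \frac{313 m}{480}$
$\frac{1}{b{\left(w,3143 \right)}} = \frac{1}{-4 - \frac{983759}{480}} = \frac{1}{- \frac{985679}{480}} = - \frac{480}{985679}$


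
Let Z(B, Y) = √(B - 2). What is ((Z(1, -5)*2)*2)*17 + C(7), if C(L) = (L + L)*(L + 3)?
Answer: 140 + 68*I ≈ 140.0 + 68.0*I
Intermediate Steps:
Z(B, Y) = √(-2 + B)
C(L) = 2*L*(3 + L) (C(L) = (2*L)*(3 + L) = 2*L*(3 + L))
((Z(1, -5)*2)*2)*17 + C(7) = ((√(-2 + 1)*2)*2)*17 + 2*7*(3 + 7) = ((√(-1)*2)*2)*17 + 2*7*10 = ((I*2)*2)*17 + 140 = ((2*I)*2)*17 + 140 = (4*I)*17 + 140 = 68*I + 140 = 140 + 68*I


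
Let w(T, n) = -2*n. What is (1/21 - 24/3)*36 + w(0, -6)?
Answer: -1920/7 ≈ -274.29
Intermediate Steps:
(1/21 - 24/3)*36 + w(0, -6) = (1/21 - 24/3)*36 - 2*(-6) = (1*(1/21) - 24*1/3)*36 + 12 = (1/21 - 8)*36 + 12 = -167/21*36 + 12 = -2004/7 + 12 = -1920/7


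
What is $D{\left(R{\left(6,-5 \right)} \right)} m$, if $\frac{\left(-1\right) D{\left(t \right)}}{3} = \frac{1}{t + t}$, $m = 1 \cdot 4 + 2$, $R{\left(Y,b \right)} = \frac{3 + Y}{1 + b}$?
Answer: $4$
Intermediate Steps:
$R{\left(Y,b \right)} = \frac{3 + Y}{1 + b}$
$m = 6$ ($m = 4 + 2 = 6$)
$D{\left(t \right)} = - \frac{3}{2 t}$ ($D{\left(t \right)} = - \frac{3}{t + t} = - \frac{3}{2 t}$)
$D{\left(R{\left(6,-5 \right)} \right)} m = - \frac{3}{2 \frac{3 + 6}{1 - 5}} \cdot 6 = - \frac{3}{2 \frac{1}{-4} \cdot 9} \cdot 6 = - \frac{3}{2 \left(\left(- \frac{1}{4}\right) 9\right)} 6 = - \frac{3}{2 \left(- \frac{9}{4}\right)} 6 = \left(- \frac{3}{2}\right) \left(- \frac{4}{9}\right) 6 = \frac{2}{3} \cdot 6 = 4$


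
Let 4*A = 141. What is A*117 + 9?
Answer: 16533/4 ≈ 4133.3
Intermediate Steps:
A = 141/4 (A = (¼)*141 = 141/4 ≈ 35.250)
A*117 + 9 = (141/4)*117 + 9 = 16497/4 + 9 = 16533/4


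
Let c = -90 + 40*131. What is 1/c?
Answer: 1/5150 ≈ 0.00019417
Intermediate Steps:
c = 5150 (c = -90 + 5240 = 5150)
1/c = 1/5150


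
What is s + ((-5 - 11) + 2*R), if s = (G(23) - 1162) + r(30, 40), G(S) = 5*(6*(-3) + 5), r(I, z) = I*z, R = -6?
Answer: -55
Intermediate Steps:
G(S) = -65 (G(S) = 5*(-18 + 5) = 5*(-13) = -65)
s = -27 (s = (-65 - 1162) + 30*40 = -1227 + 1200 = -27)
s + ((-5 - 11) + 2*R) = -27 + ((-5 - 11) + 2*(-6)) = -27 + (-16 - 12) = -27 - 28 = -55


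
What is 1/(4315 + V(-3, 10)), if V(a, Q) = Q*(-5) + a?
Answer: 1/4262 ≈ 0.00023463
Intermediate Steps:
V(a, Q) = a - 5*Q (V(a, Q) = -5*Q + a = a - 5*Q)
1/(4315 + V(-3, 10)) = 1/(4315 + (-3 - 5*10)) = 1/(4315 + (-3 - 50)) = 1/(4315 - 53) = 1/4262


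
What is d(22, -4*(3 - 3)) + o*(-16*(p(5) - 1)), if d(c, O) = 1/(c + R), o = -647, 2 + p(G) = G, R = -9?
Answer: 269153/13 ≈ 20704.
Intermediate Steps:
p(G) = -2 + G
d(c, O) = 1/(-9 + c) (d(c, O) = 1/(c - 9) = 1/(-9 + c))
d(22, -4*(3 - 3)) + o*(-16*(p(5) - 1)) = 1/(-9 + 22) - (-10352)*((-2 + 5) - 1) = 1/13 - (-10352)*(3 - 1) = 1/13 - (-10352)*2 = 1/13 - 647*(-32) = 1/13 + 20704 = 269153/13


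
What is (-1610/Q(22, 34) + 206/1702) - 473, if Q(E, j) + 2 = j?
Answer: -7123775/13616 ≈ -523.19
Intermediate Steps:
Q(E, j) = -2 + j
(-1610/Q(22, 34) + 206/1702) - 473 = (-1610/(-2 + 34) + 206/1702) - 473 = (-1610/32 + 206*(1/1702)) - 473 = (-1610*1/32 + 103/851) - 473 = (-805/16 + 103/851) - 473 = -683407/13616 - 473 = -7123775/13616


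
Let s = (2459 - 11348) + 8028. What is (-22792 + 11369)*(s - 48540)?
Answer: 564307623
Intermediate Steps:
s = -861 (s = -8889 + 8028 = -861)
(-22792 + 11369)*(s - 48540) = (-22792 + 11369)*(-861 - 48540) = -11423*(-49401) = 564307623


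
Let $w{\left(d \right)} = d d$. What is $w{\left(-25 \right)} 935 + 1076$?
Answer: $585451$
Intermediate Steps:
$w{\left(d \right)} = d^{2}$
$w{\left(-25 \right)} 935 + 1076 = \left(-25\right)^{2} \cdot 935 + 1076 = 625 \cdot 935 + 1076 = 584375 + 1076 = 585451$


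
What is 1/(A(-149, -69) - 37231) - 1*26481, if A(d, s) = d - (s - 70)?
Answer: -986178922/37241 ≈ -26481.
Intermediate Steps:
A(d, s) = 70 + d - s (A(d, s) = d - (-70 + s) = d + (70 - s) = 70 + d - s)
1/(A(-149, -69) - 37231) - 1*26481 = 1/((70 - 149 - 1*(-69)) - 37231) - 1*26481 = 1/((70 - 149 + 69) - 37231) - 26481 = 1/(-10 - 37231) - 26481 = 1/(-37241) - 26481 = -1/37241 - 26481 = -986178922/37241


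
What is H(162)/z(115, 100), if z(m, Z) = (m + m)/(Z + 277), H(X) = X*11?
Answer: 335907/115 ≈ 2920.9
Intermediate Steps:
H(X) = 11*X
z(m, Z) = 2*m/(277 + Z) (z(m, Z) = (2*m)/(277 + Z) = 2*m/(277 + Z))
H(162)/z(115, 100) = (11*162)/((2*115/(277 + 100))) = 1782/((2*115/377)) = 1782/((2*115*(1/377))) = 1782/(230/377) = 1782*(377/230) = 335907/115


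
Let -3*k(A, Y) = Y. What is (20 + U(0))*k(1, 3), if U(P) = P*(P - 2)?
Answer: -20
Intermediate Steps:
U(P) = P*(-2 + P)
k(A, Y) = -Y/3
(20 + U(0))*k(1, 3) = (20 + 0*(-2 + 0))*(-⅓*3) = (20 + 0*(-2))*(-1) = (20 + 0)*(-1) = 20*(-1) = -20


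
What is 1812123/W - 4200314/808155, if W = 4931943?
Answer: -221278539851/45813498795 ≈ -4.8300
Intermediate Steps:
1812123/W - 4200314/808155 = 1812123/4931943 - 4200314/808155 = 1812123*(1/4931943) - 4200314*1/808155 = 20829/56689 - 4200314/808155 = -221278539851/45813498795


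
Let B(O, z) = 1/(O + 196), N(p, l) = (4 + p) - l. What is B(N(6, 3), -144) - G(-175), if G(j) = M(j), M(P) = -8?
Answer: 1625/203 ≈ 8.0049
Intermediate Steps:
N(p, l) = 4 + p - l
B(O, z) = 1/(196 + O)
G(j) = -8
B(N(6, 3), -144) - G(-175) = 1/(196 + (4 + 6 - 1*3)) - 1*(-8) = 1/(196 + (4 + 6 - 3)) + 8 = 1/(196 + 7) + 8 = 1/203 + 8 = 1625/203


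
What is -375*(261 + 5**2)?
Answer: -107250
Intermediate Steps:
-375*(261 + 5**2) = -375*(261 + 25) = -375*286 = -107250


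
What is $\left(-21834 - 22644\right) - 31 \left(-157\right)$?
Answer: $-39611$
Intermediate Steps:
$\left(-21834 - 22644\right) - 31 \left(-157\right) = \left(-21834 - 22644\right) - -4867 = -44478 + 4867 = -39611$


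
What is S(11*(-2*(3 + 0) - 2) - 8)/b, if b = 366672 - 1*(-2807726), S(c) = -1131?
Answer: -39/109462 ≈ -0.00035629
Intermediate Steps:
b = 3174398 (b = 366672 + 2807726 = 3174398)
S(11*(-2*(3 + 0) - 2) - 8)/b = -1131/3174398 = -1131*1/3174398 = -39/109462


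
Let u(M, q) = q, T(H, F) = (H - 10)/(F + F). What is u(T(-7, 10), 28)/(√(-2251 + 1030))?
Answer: -28*I*√1221/1221 ≈ -0.80131*I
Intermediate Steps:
T(H, F) = (-10 + H)/(2*F) (T(H, F) = (-10 + H)/((2*F)) = (-10 + H)*(1/(2*F)) = (-10 + H)/(2*F))
u(T(-7, 10), 28)/(√(-2251 + 1030)) = 28/(√(-2251 + 1030)) = 28/(√(-1221)) = 28/((I*√1221)) = 28*(-I*√1221/1221) = -28*I*√1221/1221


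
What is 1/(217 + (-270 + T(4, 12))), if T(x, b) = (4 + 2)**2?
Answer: -1/17 ≈ -0.058824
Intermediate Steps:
T(x, b) = 36 (T(x, b) = 6**2 = 36)
1/(217 + (-270 + T(4, 12))) = 1/(217 + (-270 + 36)) = 1/(217 - 234) = 1/(-17) = -1/17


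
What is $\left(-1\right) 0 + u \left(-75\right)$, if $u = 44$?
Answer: $-3300$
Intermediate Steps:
$\left(-1\right) 0 + u \left(-75\right) = \left(-1\right) 0 + 44 \left(-75\right) = 0 - 3300 = -3300$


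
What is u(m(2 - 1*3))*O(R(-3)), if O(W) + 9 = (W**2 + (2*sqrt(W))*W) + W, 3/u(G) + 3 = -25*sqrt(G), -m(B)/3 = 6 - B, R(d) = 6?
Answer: -9/398 - 18*sqrt(6)/2189 + 75*I*sqrt(21)/398 + 450*I*sqrt(14)/2189 ≈ -0.042755 + 1.6327*I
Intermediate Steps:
m(B) = -18 + 3*B (m(B) = -3*(6 - B) = -18 + 3*B)
u(G) = 3/(-3 - 25*sqrt(G))
O(W) = -9 + W + W**2 + 2*W**(3/2) (O(W) = -9 + ((W**2 + (2*sqrt(W))*W) + W) = -9 + ((W**2 + 2*W**(3/2)) + W) = -9 + (W + W**2 + 2*W**(3/2)) = -9 + W + W**2 + 2*W**(3/2))
u(m(2 - 1*3))*O(R(-3)) = (-3/(3 + 25*sqrt(-18 + 3*(2 - 1*3))))*(-9 + 6 + 6**2 + 2*6**(3/2)) = (-3/(3 + 25*sqrt(-18 + 3*(2 - 3))))*(-9 + 6 + 36 + 2*(6*sqrt(6))) = (-3/(3 + 25*sqrt(-18 + 3*(-1))))*(-9 + 6 + 36 + 12*sqrt(6)) = (-3/(3 + 25*sqrt(-18 - 3)))*(33 + 12*sqrt(6)) = (-3/(3 + 25*sqrt(-21)))*(33 + 12*sqrt(6)) = (-3/(3 + 25*(I*sqrt(21))))*(33 + 12*sqrt(6)) = (-3/(3 + 25*I*sqrt(21)))*(33 + 12*sqrt(6)) = -3*(33 + 12*sqrt(6))/(3 + 25*I*sqrt(21))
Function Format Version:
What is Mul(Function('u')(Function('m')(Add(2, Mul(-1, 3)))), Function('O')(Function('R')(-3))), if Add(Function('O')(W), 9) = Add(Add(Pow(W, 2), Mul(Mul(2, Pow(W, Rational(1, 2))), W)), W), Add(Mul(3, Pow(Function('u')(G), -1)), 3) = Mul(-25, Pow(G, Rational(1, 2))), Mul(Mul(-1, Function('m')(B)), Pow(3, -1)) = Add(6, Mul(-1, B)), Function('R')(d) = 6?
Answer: Add(Rational(-9, 398), Mul(Rational(-18, 2189), Pow(6, Rational(1, 2))), Mul(Rational(75, 398), I, Pow(21, Rational(1, 2))), Mul(Rational(450, 2189), I, Pow(14, Rational(1, 2)))) ≈ Add(-0.042755, Mul(1.6327, I))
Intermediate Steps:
Function('m')(B) = Add(-18, Mul(3, B)) (Function('m')(B) = Mul(-3, Add(6, Mul(-1, B))) = Add(-18, Mul(3, B)))
Function('u')(G) = Mul(3, Pow(Add(-3, Mul(-25, Pow(G, Rational(1, 2)))), -1))
Function('O')(W) = Add(-9, W, Pow(W, 2), Mul(2, Pow(W, Rational(3, 2)))) (Function('O')(W) = Add(-9, Add(Add(Pow(W, 2), Mul(Mul(2, Pow(W, Rational(1, 2))), W)), W)) = Add(-9, Add(Add(Pow(W, 2), Mul(2, Pow(W, Rational(3, 2)))), W)) = Add(-9, Add(W, Pow(W, 2), Mul(2, Pow(W, Rational(3, 2))))) = Add(-9, W, Pow(W, 2), Mul(2, Pow(W, Rational(3, 2)))))
Mul(Function('u')(Function('m')(Add(2, Mul(-1, 3)))), Function('O')(Function('R')(-3))) = Mul(Mul(-3, Pow(Add(3, Mul(25, Pow(Add(-18, Mul(3, Add(2, Mul(-1, 3)))), Rational(1, 2)))), -1)), Add(-9, 6, Pow(6, 2), Mul(2, Pow(6, Rational(3, 2))))) = Mul(Mul(-3, Pow(Add(3, Mul(25, Pow(Add(-18, Mul(3, Add(2, -3))), Rational(1, 2)))), -1)), Add(-9, 6, 36, Mul(2, Mul(6, Pow(6, Rational(1, 2)))))) = Mul(Mul(-3, Pow(Add(3, Mul(25, Pow(Add(-18, Mul(3, -1)), Rational(1, 2)))), -1)), Add(-9, 6, 36, Mul(12, Pow(6, Rational(1, 2))))) = Mul(Mul(-3, Pow(Add(3, Mul(25, Pow(Add(-18, -3), Rational(1, 2)))), -1)), Add(33, Mul(12, Pow(6, Rational(1, 2))))) = Mul(Mul(-3, Pow(Add(3, Mul(25, Pow(-21, Rational(1, 2)))), -1)), Add(33, Mul(12, Pow(6, Rational(1, 2))))) = Mul(Mul(-3, Pow(Add(3, Mul(25, Mul(I, Pow(21, Rational(1, 2))))), -1)), Add(33, Mul(12, Pow(6, Rational(1, 2))))) = Mul(Mul(-3, Pow(Add(3, Mul(25, I, Pow(21, Rational(1, 2)))), -1)), Add(33, Mul(12, Pow(6, Rational(1, 2))))) = Mul(-3, Pow(Add(3, Mul(25, I, Pow(21, Rational(1, 2)))), -1), Add(33, Mul(12, Pow(6, Rational(1, 2)))))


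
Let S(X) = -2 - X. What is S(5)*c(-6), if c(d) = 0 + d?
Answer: 42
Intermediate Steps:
c(d) = d
S(5)*c(-6) = (-2 - 1*5)*(-6) = (-2 - 5)*(-6) = -7*(-6) = 42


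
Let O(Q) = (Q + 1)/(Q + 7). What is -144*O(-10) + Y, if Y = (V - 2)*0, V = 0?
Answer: -432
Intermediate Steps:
O(Q) = (1 + Q)/(7 + Q)
Y = 0 (Y = (0 - 2)*0 = -2*0 = 0)
-144*O(-10) + Y = -144*(1 - 10)/(7 - 10) + 0 = -144*(-9)/(-3) + 0 = -(-48)*(-9) + 0 = -144*3 + 0 = -432 + 0 = -432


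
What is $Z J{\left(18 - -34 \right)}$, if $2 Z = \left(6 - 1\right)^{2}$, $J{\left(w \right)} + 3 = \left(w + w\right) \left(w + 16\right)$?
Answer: $\frac{176725}{2} \approx 88363.0$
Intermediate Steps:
$J{\left(w \right)} = -3 + 2 w \left(16 + w\right)$ ($J{\left(w \right)} = -3 + \left(w + w\right) \left(w + 16\right) = -3 + 2 w \left(16 + w\right)$)
$Z = \frac{25}{2}$ ($Z = \frac{\left(6 - 1\right)^{2}}{2} = \frac{5^{2}}{2} = \frac{1}{2} \cdot 25 = \frac{25}{2} \approx 12.5$)
$Z J{\left(18 - -34 \right)} = \frac{25 \left(-3 + 2 \left(18 - -34\right)^{2} + 32 \left(18 - -34\right)\right)}{2} = \frac{25 \left(-3 + 2 \left(18 + 34\right)^{2} + 32 \left(18 + 34\right)\right)}{2} = \frac{25 \left(-3 + 2 \cdot 52^{2} + 32 \cdot 52\right)}{2} = \frac{25 \left(-3 + 2 \cdot 2704 + 1664\right)}{2} = \frac{25 \left(-3 + 5408 + 1664\right)}{2} = \frac{25}{2} \cdot 7069 = \frac{176725}{2}$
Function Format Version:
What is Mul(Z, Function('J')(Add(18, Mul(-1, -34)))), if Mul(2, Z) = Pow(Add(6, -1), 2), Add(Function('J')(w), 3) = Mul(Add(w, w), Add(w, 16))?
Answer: Rational(176725, 2) ≈ 88363.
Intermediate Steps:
Function('J')(w) = Add(-3, Mul(2, w, Add(16, w))) (Function('J')(w) = Add(-3, Mul(Add(w, w), Add(w, 16))) = Add(-3, Mul(Mul(2, w), Add(16, w))) = Add(-3, Mul(2, w, Add(16, w))))
Z = Rational(25, 2) (Z = Mul(Rational(1, 2), Pow(Add(6, -1), 2)) = Mul(Rational(1, 2), Pow(5, 2)) = Mul(Rational(1, 2), 25) = Rational(25, 2) ≈ 12.500)
Mul(Z, Function('J')(Add(18, Mul(-1, -34)))) = Mul(Rational(25, 2), Add(-3, Mul(2, Pow(Add(18, Mul(-1, -34)), 2)), Mul(32, Add(18, Mul(-1, -34))))) = Mul(Rational(25, 2), Add(-3, Mul(2, Pow(Add(18, 34), 2)), Mul(32, Add(18, 34)))) = Mul(Rational(25, 2), Add(-3, Mul(2, Pow(52, 2)), Mul(32, 52))) = Mul(Rational(25, 2), Add(-3, Mul(2, 2704), 1664)) = Mul(Rational(25, 2), Add(-3, 5408, 1664)) = Mul(Rational(25, 2), 7069) = Rational(176725, 2)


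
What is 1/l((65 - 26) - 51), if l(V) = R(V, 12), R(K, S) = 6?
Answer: ⅙ ≈ 0.16667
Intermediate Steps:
l(V) = 6
1/l((65 - 26) - 51) = 1/6 = ⅙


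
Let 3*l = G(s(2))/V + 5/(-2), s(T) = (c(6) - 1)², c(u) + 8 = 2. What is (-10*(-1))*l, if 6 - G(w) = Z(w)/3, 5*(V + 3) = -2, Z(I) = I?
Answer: 275/153 ≈ 1.7974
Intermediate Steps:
c(u) = -6 (c(u) = -8 + 2 = -6)
s(T) = 49 (s(T) = (-6 - 1)² = (-7)² = 49)
V = -17/5 (V = -3 + (⅕)*(-2) = -3 - ⅖ = -17/5 ≈ -3.4000)
G(w) = 6 - w/3
l = 55/306 (l = ((6 - ⅓*49)/(-17/5) + 5/(-2))/3 = ((6 - 49/3)*(-5/17) + 5*(-½))/3 = (-31/3*(-5/17) - 5/2)/3 = (155/51 - 5/2)/3 = (⅓)*(55/102) = 55/306 ≈ 0.17974)
(-10*(-1))*l = -10*(-1)*(55/306) = 10*(55/306) = 275/153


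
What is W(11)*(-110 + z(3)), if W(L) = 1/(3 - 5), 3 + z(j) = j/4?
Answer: 449/8 ≈ 56.125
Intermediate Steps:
z(j) = -3 + j/4
W(L) = -½ (W(L) = 1/(-2) = -½)
W(11)*(-110 + z(3)) = -(-110 + (-3 + (¼)*3))/2 = -(-110 + (-3 + ¾))/2 = -(-110 - 9/4)/2 = -½*(-449/4) = 449/8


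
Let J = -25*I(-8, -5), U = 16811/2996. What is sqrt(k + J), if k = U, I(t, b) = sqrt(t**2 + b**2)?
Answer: sqrt(12591439 - 56100100*sqrt(89))/1498 ≈ 15.174*I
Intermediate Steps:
U = 16811/2996 (U = 16811*(1/2996) = 16811/2996 ≈ 5.6111)
I(t, b) = sqrt(b**2 + t**2)
J = -25*sqrt(89) (J = -25*sqrt((-5)**2 + (-8)**2) = -25*sqrt(25 + 64) = -25*sqrt(89) ≈ -235.85)
k = 16811/2996 ≈ 5.6111
sqrt(k + J) = sqrt(16811/2996 - 25*sqrt(89))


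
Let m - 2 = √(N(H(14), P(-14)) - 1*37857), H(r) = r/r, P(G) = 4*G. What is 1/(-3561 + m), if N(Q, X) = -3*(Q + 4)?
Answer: -3559/12704353 - 12*I*√263/12704353 ≈ -0.00028014 - 1.5318e-5*I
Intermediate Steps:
H(r) = 1
N(Q, X) = -12 - 3*Q (N(Q, X) = -3*(4 + Q) = -12 - 3*Q)
m = 2 + 12*I*√263 (m = 2 + √((-12 - 3*1) - 1*37857) = 2 + √((-12 - 3) - 37857) = 2 + √(-15 - 37857) = 2 + √(-37872) = 2 + 12*I*√263 ≈ 2.0 + 194.61*I)
1/(-3561 + m) = 1/(-3561 + (2 + 12*I*√263)) = 1/(-3559 + 12*I*√263)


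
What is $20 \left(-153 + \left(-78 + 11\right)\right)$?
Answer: $-4400$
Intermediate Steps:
$20 \left(-153 + \left(-78 + 11\right)\right) = 20 \left(-153 - 67\right) = 20 \left(-220\right) = -4400$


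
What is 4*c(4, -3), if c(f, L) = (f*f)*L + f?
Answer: -176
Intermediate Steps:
c(f, L) = f + L*f² (c(f, L) = f²*L + f = L*f² + f = f + L*f²)
4*c(4, -3) = 4*(4*(1 - 3*4)) = 4*(4*(1 - 12)) = 4*(4*(-11)) = 4*(-44) = -176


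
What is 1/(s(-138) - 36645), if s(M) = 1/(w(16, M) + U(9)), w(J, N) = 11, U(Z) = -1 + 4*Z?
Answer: -46/1685669 ≈ -2.7289e-5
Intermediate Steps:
s(M) = 1/46 (s(M) = 1/(11 + (-1 + 4*9)) = 1/(11 + (-1 + 36)) = 1/(11 + 35) = 1/46)
1/(s(-138) - 36645) = 1/(1/46 - 36645) = 1/(-1685669/46) = -46/1685669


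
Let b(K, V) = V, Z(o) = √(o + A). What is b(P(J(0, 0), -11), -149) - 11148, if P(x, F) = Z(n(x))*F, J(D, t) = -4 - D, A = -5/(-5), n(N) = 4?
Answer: -11297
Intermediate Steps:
A = 1 (A = -5*(-⅕) = 1)
Z(o) = √(1 + o) (Z(o) = √(o + 1) = √(1 + o))
P(x, F) = F*√5 (P(x, F) = √(1 + 4)*F = √5*F = F*√5)
b(P(J(0, 0), -11), -149) - 11148 = -149 - 11148 = -11297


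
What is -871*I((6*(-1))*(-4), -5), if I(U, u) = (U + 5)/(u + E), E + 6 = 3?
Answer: 25259/8 ≈ 3157.4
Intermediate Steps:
E = -3 (E = -6 + 3 = -3)
I(U, u) = (5 + U)/(-3 + u) (I(U, u) = (U + 5)/(u - 3) = (5 + U)/(-3 + u))
-871*I((6*(-1))*(-4), -5) = -871*(5 + (6*(-1))*(-4))/(-3 - 5) = -871*(5 - 6*(-4))/(-8) = -(-871)*(5 + 24)/8 = -(-871)*29/8 = -871*(-29/8) = 25259/8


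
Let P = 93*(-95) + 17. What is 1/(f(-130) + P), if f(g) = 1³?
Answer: -1/8817 ≈ -0.00011342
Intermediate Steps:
f(g) = 1
P = -8818 (P = -8835 + 17 = -8818)
1/(f(-130) + P) = 1/(1 - 8818) = 1/(-8817) = -1/8817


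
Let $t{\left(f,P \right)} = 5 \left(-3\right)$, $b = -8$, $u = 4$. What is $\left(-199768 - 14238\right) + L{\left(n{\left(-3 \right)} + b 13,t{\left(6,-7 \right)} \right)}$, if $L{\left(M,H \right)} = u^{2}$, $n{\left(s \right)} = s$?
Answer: $-213990$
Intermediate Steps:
$t{\left(f,P \right)} = -15$
$L{\left(M,H \right)} = 16$ ($L{\left(M,H \right)} = 4^{2} = 16$)
$\left(-199768 - 14238\right) + L{\left(n{\left(-3 \right)} + b 13,t{\left(6,-7 \right)} \right)} = \left(-199768 - 14238\right) + 16 = -214006 + 16 = -213990$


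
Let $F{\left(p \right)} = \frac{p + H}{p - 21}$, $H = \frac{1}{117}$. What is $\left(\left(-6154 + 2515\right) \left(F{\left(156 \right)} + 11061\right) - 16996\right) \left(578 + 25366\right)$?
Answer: $- \frac{1833661637075072}{1755} \approx -1.0448 \cdot 10^{12}$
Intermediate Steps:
$H = \frac{1}{117} \approx 0.008547$
$F{\left(p \right)} = \frac{\frac{1}{117} + p}{-21 + p}$ ($F{\left(p \right)} = \frac{p + \frac{1}{117}}{p - 21} = \frac{\frac{1}{117} + p}{-21 + p}$)
$\left(\left(-6154 + 2515\right) \left(F{\left(156 \right)} + 11061\right) - 16996\right) \left(578 + 25366\right) = \left(\left(-6154 + 2515\right) \left(\frac{\frac{1}{117} + 156}{-21 + 156} + 11061\right) - 16996\right) \left(578 + 25366\right) = \left(- 3639 \left(\frac{1}{135} \cdot \frac{18253}{117} + 11061\right) - 16996\right) 25944 = \left(- 3639 \left(\frac{18253}{15795} + 11061\right) - 16996\right) 25944 = \left(\left(-3639\right) \frac{174726748}{15795} - 16996\right) 25944 = \left(- \frac{211943545324}{5265} - 16996\right) 25944 = \left(- \frac{212033029264}{5265}\right) 25944 = - \frac{1833661637075072}{1755}$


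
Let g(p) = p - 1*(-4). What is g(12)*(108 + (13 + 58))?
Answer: 2864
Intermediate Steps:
g(p) = 4 + p (g(p) = p + 4 = 4 + p)
g(12)*(108 + (13 + 58)) = (4 + 12)*(108 + (13 + 58)) = 16*(108 + 71) = 16*179 = 2864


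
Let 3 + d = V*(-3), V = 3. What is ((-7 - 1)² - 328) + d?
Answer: -276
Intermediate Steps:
d = -12 (d = -3 + 3*(-3) = -3 - 9 = -12)
((-7 - 1)² - 328) + d = ((-7 - 1)² - 328) - 12 = ((-8)² - 328) - 12 = (64 - 328) - 12 = -264 - 12 = -276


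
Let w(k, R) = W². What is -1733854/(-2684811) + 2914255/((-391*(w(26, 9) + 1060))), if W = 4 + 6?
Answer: -1407563412113/243544575432 ≈ -5.7795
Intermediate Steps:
W = 10
w(k, R) = 100 (w(k, R) = 10² = 100)
-1733854/(-2684811) + 2914255/((-391*(w(26, 9) + 1060))) = -1733854/(-2684811) + 2914255/((-391*(100 + 1060))) = -1733854*(-1/2684811) + 2914255/((-391*1160)) = 1733854/2684811 + 2914255/(-453560) = 1733854/2684811 + 2914255*(-1/453560) = 1733854/2684811 - 582851/90712 = -1407563412113/243544575432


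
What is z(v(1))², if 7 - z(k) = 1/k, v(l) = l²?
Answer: 36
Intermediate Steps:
z(k) = 7 - 1/k
z(v(1))² = (7 - 1/(1²))² = (7 - 1/1)² = (7 - 1*1)² = (7 - 1)² = 6² = 36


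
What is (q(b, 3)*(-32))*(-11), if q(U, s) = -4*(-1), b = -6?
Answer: 1408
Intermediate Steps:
q(U, s) = 4
(q(b, 3)*(-32))*(-11) = (4*(-32))*(-11) = -128*(-11) = 1408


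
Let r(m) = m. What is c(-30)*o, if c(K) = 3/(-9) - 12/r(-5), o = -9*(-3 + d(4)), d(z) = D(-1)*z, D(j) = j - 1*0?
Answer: 651/5 ≈ 130.20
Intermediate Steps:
D(j) = j (D(j) = j + 0 = j)
d(z) = -z
o = 63 (o = -9*(-3 - 1*4) = -9*(-3 - 4) = -9*(-7) = 63)
c(K) = 31/15 (c(K) = 3/(-9) - 12/(-5) = 3*(-⅑) - 12*(-⅕) = -⅓ + 12/5 = 31/15)
c(-30)*o = (31/15)*63 = 651/5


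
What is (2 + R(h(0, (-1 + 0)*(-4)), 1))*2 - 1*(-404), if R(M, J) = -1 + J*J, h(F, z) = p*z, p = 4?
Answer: 408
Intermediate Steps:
h(F, z) = 4*z
R(M, J) = -1 + J²
(2 + R(h(0, (-1 + 0)*(-4)), 1))*2 - 1*(-404) = (2 + (-1 + 1²))*2 - 1*(-404) = (2 + (-1 + 1))*2 + 404 = (2 + 0)*2 + 404 = 2*2 + 404 = 4 + 404 = 408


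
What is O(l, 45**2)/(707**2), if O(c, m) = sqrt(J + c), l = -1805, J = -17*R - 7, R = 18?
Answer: I*sqrt(2118)/499849 ≈ 9.2071e-5*I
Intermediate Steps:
J = -313 (J = -17*18 - 7 = -306 - 7 = -313)
O(c, m) = sqrt(-313 + c)
O(l, 45**2)/(707**2) = sqrt(-313 - 1805)/(707**2) = sqrt(-2118)/499849 = (I*sqrt(2118))*(1/499849) = I*sqrt(2118)/499849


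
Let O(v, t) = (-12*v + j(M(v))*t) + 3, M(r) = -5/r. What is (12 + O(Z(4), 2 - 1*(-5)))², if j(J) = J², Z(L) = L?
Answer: 124609/256 ≈ 486.75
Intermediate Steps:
O(v, t) = 3 - 12*v + 25*t/v² (O(v, t) = (-12*v + (-5/v)²*t) + 3 = (-12*v + (25/v²)*t) + 3 = (-12*v + 25*t/v²) + 3 = 3 - 12*v + 25*t/v²)
(12 + O(Z(4), 2 - 1*(-5)))² = (12 + (3 - 12*4 + 25*(2 - 1*(-5))/4²))² = (12 + (3 - 48 + 25*(2 + 5)*(1/16)))² = (12 + (3 - 48 + 25*7*(1/16)))² = (12 + (3 - 48 + 175/16))² = (12 - 545/16)² = (-353/16)² = 124609/256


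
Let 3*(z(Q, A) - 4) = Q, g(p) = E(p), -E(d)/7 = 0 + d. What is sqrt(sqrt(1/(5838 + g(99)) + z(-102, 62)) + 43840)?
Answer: sqrt(483336000 + 15*I*sqrt(16206645))/105 ≈ 209.38 + 0.01308*I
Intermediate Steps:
E(d) = -7*d (E(d) = -7*(0 + d) = -7*d)
g(p) = -7*p
z(Q, A) = 4 + Q/3
sqrt(sqrt(1/(5838 + g(99)) + z(-102, 62)) + 43840) = sqrt(sqrt(1/(5838 - 7*99) + (4 + (1/3)*(-102))) + 43840) = sqrt(sqrt(1/(5838 - 693) + (4 - 34)) + 43840) = sqrt(sqrt(1/5145 - 30) + 43840) = sqrt(sqrt(-154349/5145) + 43840) = sqrt(I*sqrt(16206645)/735 + 43840) = sqrt(43840 + I*sqrt(16206645)/735)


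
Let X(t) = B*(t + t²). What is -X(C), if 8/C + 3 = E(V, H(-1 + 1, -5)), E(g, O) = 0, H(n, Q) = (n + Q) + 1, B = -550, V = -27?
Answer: 22000/9 ≈ 2444.4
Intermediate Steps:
H(n, Q) = 1 + Q + n (H(n, Q) = (Q + n) + 1 = 1 + Q + n)
C = -8/3 (C = 8/(-3 + 0) = 8/(-3) = 8*(-⅓) = -8/3 ≈ -2.6667)
X(t) = -550*t - 550*t² (X(t) = -550*(t + t²) = -550*t - 550*t²)
-X(C) = -(-550)*(-8)*(1 - 8/3)/3 = -(-550)*(-8)*(-5)/(3*3) = -1*(-22000/9) = 22000/9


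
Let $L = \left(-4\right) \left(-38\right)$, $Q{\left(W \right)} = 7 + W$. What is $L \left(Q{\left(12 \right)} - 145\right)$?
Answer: $-19152$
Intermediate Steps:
$L = 152$
$L \left(Q{\left(12 \right)} - 145\right) = 152 \left(\left(7 + 12\right) - 145\right) = 152 \left(19 - 145\right) = 152 \left(-126\right) = -19152$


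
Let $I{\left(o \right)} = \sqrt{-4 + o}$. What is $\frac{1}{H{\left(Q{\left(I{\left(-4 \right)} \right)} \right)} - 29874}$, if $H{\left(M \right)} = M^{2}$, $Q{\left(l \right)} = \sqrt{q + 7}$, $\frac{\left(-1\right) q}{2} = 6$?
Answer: $- \frac{1}{29879} \approx -3.3468 \cdot 10^{-5}$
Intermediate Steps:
$q = -12$ ($q = \left(-2\right) 6 = -12$)
$Q{\left(l \right)} = i \sqrt{5}$ ($Q{\left(l \right)} = \sqrt{-12 + 7} = \sqrt{-5} = i \sqrt{5}$)
$\frac{1}{H{\left(Q{\left(I{\left(-4 \right)} \right)} \right)} - 29874} = \frac{1}{\left(i \sqrt{5}\right)^{2} - 29874} = \frac{1}{-5 - 29874} = \frac{1}{-29879} = - \frac{1}{29879}$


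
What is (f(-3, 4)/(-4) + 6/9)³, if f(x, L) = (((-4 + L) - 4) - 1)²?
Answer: -300763/1728 ≈ -174.05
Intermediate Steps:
f(x, L) = (-9 + L)² (f(x, L) = ((-8 + L) - 1)² = (-9 + L)²)
(f(-3, 4)/(-4) + 6/9)³ = ((-9 + 4)²/(-4) + 6/9)³ = ((-5)²*(-¼) + 6*(⅑))³ = (25*(-¼) + ⅔)³ = (-25/4 + ⅔)³ = (-67/12)³ = -300763/1728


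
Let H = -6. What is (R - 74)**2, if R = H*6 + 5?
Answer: 11025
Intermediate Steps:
R = -31 (R = -6*6 + 5 = -36 + 5 = -31)
(R - 74)**2 = (-31 - 74)**2 = (-105)**2 = 11025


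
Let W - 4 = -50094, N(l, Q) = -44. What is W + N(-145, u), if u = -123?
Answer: -50134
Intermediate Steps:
W = -50090 (W = 4 - 50094 = -50090)
W + N(-145, u) = -50090 - 44 = -50134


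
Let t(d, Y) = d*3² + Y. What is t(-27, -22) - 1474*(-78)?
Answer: 114707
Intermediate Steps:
t(d, Y) = Y + 9*d (t(d, Y) = d*9 + Y = 9*d + Y = Y + 9*d)
t(-27, -22) - 1474*(-78) = (-22 + 9*(-27)) - 1474*(-78) = (-22 - 243) + 114972 = -265 + 114972 = 114707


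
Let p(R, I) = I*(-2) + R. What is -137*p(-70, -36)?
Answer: -274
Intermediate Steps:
p(R, I) = R - 2*I (p(R, I) = -2*I + R = R - 2*I)
-137*p(-70, -36) = -137*(-70 - 2*(-36)) = -137*(-70 + 72) = -137*2 = -274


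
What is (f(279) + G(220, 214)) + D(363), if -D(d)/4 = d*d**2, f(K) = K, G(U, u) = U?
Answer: -191328089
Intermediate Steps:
D(d) = -4*d**3 (D(d) = -4*d*d**2 = -4*d**3)
(f(279) + G(220, 214)) + D(363) = (279 + 220) - 4*363**3 = 499 - 4*47832147 = 499 - 191328588 = -191328089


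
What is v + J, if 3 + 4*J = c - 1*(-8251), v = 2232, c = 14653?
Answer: 31829/4 ≈ 7957.3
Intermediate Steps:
J = 22901/4 (J = -¾ + (14653 - 1*(-8251))/4 = -¾ + (14653 + 8251)/4 = -¾ + (¼)*22904 = -¾ + 5726 = 22901/4 ≈ 5725.3)
v + J = 2232 + 22901/4 = 31829/4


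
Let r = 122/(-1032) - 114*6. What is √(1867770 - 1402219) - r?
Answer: 353005/516 + √465551 ≈ 1366.4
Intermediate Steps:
r = -353005/516 (r = 122*(-1/1032) - 684 = -61/516 - 684 = -353005/516 ≈ -684.12)
√(1867770 - 1402219) - r = √(1867770 - 1402219) - 1*(-353005/516) = √465551 + 353005/516 = 353005/516 + √465551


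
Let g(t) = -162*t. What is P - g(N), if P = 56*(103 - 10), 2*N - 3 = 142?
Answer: 16953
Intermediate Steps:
N = 145/2 (N = 3/2 + (1/2)*142 = 3/2 + 71 = 145/2 ≈ 72.500)
P = 5208 (P = 56*93 = 5208)
P - g(N) = 5208 - (-162)*145/2 = 5208 - 1*(-11745) = 5208 + 11745 = 16953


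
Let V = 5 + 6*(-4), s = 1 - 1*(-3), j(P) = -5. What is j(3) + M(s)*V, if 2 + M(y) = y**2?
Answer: -271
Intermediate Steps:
s = 4 (s = 1 + 3 = 4)
V = -19 (V = 5 - 24 = -19)
M(y) = -2 + y**2
j(3) + M(s)*V = -5 + (-2 + 4**2)*(-19) = -5 + (-2 + 16)*(-19) = -5 + 14*(-19) = -5 - 266 = -271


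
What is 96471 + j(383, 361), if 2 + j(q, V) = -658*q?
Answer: -155545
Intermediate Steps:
j(q, V) = -2 - 658*q
96471 + j(383, 361) = 96471 + (-2 - 658*383) = 96471 + (-2 - 252014) = 96471 - 252016 = -155545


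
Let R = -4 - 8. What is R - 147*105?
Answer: -15447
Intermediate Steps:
R = -12
R - 147*105 = -12 - 147*105 = -12 - 15435 = -15447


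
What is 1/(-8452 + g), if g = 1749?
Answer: -1/6703 ≈ -0.00014919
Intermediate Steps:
1/(-8452 + g) = 1/(-8452 + 1749) = 1/(-6703) = -1/6703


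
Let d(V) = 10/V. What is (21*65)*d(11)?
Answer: 13650/11 ≈ 1240.9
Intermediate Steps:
(21*65)*d(11) = (21*65)*(10/11) = 1365*(10*(1/11)) = 1365*(10/11) = 13650/11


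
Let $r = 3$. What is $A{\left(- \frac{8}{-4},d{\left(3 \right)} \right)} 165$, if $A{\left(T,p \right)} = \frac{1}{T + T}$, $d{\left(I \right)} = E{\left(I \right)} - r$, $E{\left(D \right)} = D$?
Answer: $\frac{165}{4} \approx 41.25$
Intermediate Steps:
$d{\left(I \right)} = -3 + I$ ($d{\left(I \right)} = I - 3 = -3 + I$)
$A{\left(T,p \right)} = \frac{1}{2 T}$
$A{\left(- \frac{8}{-4},d{\left(3 \right)} \right)} 165 = \frac{1}{2 \left(- \frac{8}{-4}\right)} 165 = \frac{1}{2 \left(\left(-8\right) \left(- \frac{1}{4}\right)\right)} 165 = \frac{1}{2 \cdot 2} \cdot 165 = \frac{1}{2} \cdot \frac{1}{2} \cdot 165 = \frac{1}{4} \cdot 165 = \frac{165}{4}$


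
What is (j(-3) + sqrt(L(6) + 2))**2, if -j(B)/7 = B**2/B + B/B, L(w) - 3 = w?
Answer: (14 + sqrt(11))**2 ≈ 299.87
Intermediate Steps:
L(w) = 3 + w
j(B) = -7 - 7*B (j(B) = -7*(B**2/B + B/B) = -7*(B + 1) = -7*(1 + B) = -7 - 7*B)
(j(-3) + sqrt(L(6) + 2))**2 = ((-7 - 7*(-3)) + sqrt((3 + 6) + 2))**2 = ((-7 + 21) + sqrt(9 + 2))**2 = (14 + sqrt(11))**2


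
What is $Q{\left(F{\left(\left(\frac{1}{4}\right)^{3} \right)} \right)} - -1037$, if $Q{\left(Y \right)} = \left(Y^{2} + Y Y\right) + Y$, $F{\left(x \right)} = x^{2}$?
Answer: $\frac{8698988545}{8388608} \approx 1037.0$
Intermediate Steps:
$Q{\left(Y \right)} = Y + 2 Y^{2}$ ($Q{\left(Y \right)} = \left(Y^{2} + Y^{2}\right) + Y = 2 Y^{2} + Y = Y + 2 Y^{2}$)
$Q{\left(F{\left(\left(\frac{1}{4}\right)^{3} \right)} \right)} - -1037 = \left(\left(\frac{1}{4}\right)^{3}\right)^{2} \left(1 + 2 \left(\left(\frac{1}{4}\right)^{3}\right)^{2}\right) - -1037 = \left(\left(\frac{1}{4}\right)^{3}\right)^{2} \left(1 + 2 \left(\left(\frac{1}{4}\right)^{3}\right)^{2}\right) + 1037 = \frac{1 + \frac{2}{4096}}{4096} + 1037 = \frac{1 + 2 \cdot \frac{1}{4096}}{4096} + 1037 = \frac{1 + \frac{1}{2048}}{4096} + 1037 = \frac{1}{4096} \cdot \frac{2049}{2048} + 1037 = \frac{2049}{8388608} + 1037 = \frac{8698988545}{8388608}$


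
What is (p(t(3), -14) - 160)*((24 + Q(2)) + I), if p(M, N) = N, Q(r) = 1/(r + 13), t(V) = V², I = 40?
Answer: -55738/5 ≈ -11148.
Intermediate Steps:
Q(r) = 1/(13 + r)
(p(t(3), -14) - 160)*((24 + Q(2)) + I) = (-14 - 160)*((24 + 1/(13 + 2)) + 40) = -174*((24 + 1/15) + 40) = -174*(361/15 + 40) = -174*961/15 = -55738/5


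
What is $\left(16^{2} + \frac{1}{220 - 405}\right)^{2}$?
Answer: $\frac{2242874881}{34225} \approx 65533.0$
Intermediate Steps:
$\left(16^{2} + \frac{1}{220 - 405}\right)^{2} = \left(256 + \frac{1}{-185}\right)^{2} = \left(256 - \frac{1}{185}\right)^{2} = \left(\frac{47359}{185}\right)^{2} = \frac{2242874881}{34225}$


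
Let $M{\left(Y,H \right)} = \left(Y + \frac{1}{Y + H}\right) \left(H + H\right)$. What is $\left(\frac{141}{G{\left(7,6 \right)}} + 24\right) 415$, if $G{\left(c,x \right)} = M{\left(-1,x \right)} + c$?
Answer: $- \frac{163095}{13} \approx -12546.0$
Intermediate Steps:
$M{\left(Y,H \right)} = 2 H \left(Y + \frac{1}{H + Y}\right)$ ($M{\left(Y,H \right)} = \left(Y + \frac{1}{H + Y}\right) 2 H = 2 H \left(Y + \frac{1}{H + Y}\right)$)
$G{\left(c,x \right)} = c + \frac{2 x \left(2 - x\right)}{-1 + x}$ ($G{\left(c,x \right)} = \frac{2 x \left(1 + \left(-1\right)^{2} + x \left(-1\right)\right)}{x - 1} + c = \frac{2 x \left(1 + 1 - x\right)}{-1 + x} + c = \frac{2 x \left(2 - x\right)}{-1 + x} + c = c + \frac{2 x \left(2 - x\right)}{-1 + x}$)
$\left(\frac{141}{G{\left(7,6 \right)}} + 24\right) 415 = \left(\frac{141}{\frac{1}{-1 + 6} \left(7 \left(-1 + 6\right) + 2 \cdot 6 \left(2 - 6\right)\right)} + 24\right) 415 = \left(\frac{141}{\frac{1}{5} \left(7 \cdot 5 + 2 \cdot 6 \left(2 - 6\right)\right)} + 24\right) 415 = \left(\frac{141}{\frac{1}{5} \left(35 + 2 \cdot 6 \left(-4\right)\right)} + 24\right) 415 = \left(\frac{141}{\frac{1}{5} \left(35 - 48\right)} + 24\right) 415 = \left(\frac{141}{\frac{1}{5} \left(-13\right)} + 24\right) 415 = \left(\frac{141}{- \frac{13}{5}} + 24\right) 415 = \left(141 \left(- \frac{5}{13}\right) + 24\right) 415 = \left(- \frac{705}{13} + 24\right) 415 = \left(- \frac{393}{13}\right) 415 = - \frac{163095}{13}$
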